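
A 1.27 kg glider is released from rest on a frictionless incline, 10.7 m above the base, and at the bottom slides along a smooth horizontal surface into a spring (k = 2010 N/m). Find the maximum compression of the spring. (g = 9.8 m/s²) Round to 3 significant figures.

x = 0.364 m

Gravitational PE at the top equals spring PE at max compression: mgh = ½kx²
x = √(2mgh/k) = √(2 × 1.27 × 9.8 × 10.7 / 2010) = 0.3640 m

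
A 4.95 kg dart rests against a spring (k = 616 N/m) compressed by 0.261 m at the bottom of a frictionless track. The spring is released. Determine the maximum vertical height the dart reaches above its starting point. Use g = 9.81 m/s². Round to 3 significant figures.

All spring PE becomes gravitational PE at the highest point: ½kx² = mgh
h = kx²/(2mg) = (616)(0.261)²/(2 × 4.95 × 9.81) = 0.4321 m

h = 0.432 m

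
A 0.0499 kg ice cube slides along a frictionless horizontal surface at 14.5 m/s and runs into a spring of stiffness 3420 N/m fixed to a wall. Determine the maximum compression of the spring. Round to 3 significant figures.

x = 0.0554 m

Conservation of energy between contact and max compression: ½mv² = ½kx²
x = v√(m/k) = 14.5 × √(0.0499/3420) = 0.05539 m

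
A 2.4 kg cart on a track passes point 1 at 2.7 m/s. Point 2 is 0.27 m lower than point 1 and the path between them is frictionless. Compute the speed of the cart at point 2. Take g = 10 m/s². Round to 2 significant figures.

v = 3.6 m/s

Energy conservation between the two points: ½mv₀² + mgh = ½mv²
v² = v₀² + 2gh = (2.7)² + 2(10)(0.27) = 12.690
v = √12.690 = 3.562 m/s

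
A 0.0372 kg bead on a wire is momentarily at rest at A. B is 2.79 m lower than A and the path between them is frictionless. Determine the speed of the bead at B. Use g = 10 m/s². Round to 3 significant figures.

v = 7.47 m/s

Equating total energy at the two states: mgh = ½mv²
The mass cancels from both sides.
v = √(2gh) = √(2 × 10 × 2.79) = √55.800 = 7.470 m/s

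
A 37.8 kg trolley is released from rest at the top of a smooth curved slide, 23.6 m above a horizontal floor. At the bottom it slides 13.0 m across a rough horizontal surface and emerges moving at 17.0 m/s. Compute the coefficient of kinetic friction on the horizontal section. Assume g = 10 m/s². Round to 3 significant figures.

Applying the work–energy principle:
mgh = ½mv² + μ_k m g d
mgh = 8920.8 J; ½mv² = 5462.1 J
W_f = 8920.8 − 5462.1 = 3459 J
μ_k = W_f/(mg·d) = 3459/(378.0 × 13.0) = 0.7038

μ_k = 0.704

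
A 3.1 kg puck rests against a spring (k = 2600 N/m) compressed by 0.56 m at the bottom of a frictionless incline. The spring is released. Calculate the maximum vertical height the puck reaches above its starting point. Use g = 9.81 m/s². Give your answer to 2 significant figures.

At maximum height the puck is at rest, so ½kx² = mgh
h = kx²/(2mg) = (2600)(0.56)²/(2 × 3.1 × 9.81) = 13.41 m

h = 13 m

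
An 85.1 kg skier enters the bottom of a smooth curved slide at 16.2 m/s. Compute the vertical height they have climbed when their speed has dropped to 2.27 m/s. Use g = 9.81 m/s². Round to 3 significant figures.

h = 13.1 m

Energy balance between the two points: ½mv₁² = ½mv₂² + mgh
h = (v₁² − v₂²)/(2g) = (16.2² − 2.27²)/(2 × 9.81) = 13.11 m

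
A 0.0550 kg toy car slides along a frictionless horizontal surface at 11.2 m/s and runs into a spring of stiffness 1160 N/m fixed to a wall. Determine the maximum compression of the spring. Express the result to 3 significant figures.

x = 0.0771 m

At max compression the car is momentarily at rest: ½mv² = ½kx²
x = v√(m/k) = 11.2 × √(0.0550/1160) = 0.07712 m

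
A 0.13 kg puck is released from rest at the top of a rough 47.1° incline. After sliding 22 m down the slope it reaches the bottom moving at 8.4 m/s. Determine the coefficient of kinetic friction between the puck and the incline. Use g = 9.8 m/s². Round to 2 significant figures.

mgh = ½mv² + μ_k (mg cosθ) L, with h = L sinθ
mgL sinθ = 20.532 J; ½mv² = 4.5864 J
W_f = 20.532 − 4.5864 = 15.95 J
μ_k = W_f/(mg cosθ · L) = 15.95/(0.8672 × 22) = 0.8357

μ_k = 0.84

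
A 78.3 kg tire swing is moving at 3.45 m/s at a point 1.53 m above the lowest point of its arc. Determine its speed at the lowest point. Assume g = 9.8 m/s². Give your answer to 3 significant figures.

v = 6.47 m/s

Equating total energy at the two states: ½mv₀² + mgh = ½mv²
v² = v₀² + 2gh = (3.45)² + 2(9.8)(1.53) = 41.891
v = √41.891 = 6.472 m/s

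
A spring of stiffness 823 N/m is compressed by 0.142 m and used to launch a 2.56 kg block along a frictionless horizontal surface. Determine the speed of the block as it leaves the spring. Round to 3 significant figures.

The block leaves the spring when the spring is at natural length, so ½kx² = ½mv²
v = x√(k/m) = 0.142 × √(823/2.56) = 2.546 m/s

v = 2.55 m/s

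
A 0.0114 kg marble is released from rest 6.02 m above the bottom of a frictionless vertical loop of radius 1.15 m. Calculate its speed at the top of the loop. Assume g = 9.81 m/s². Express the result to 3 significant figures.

v = 8.54 m/s

Energy conservation: mgh = ½mv_top² + mg(2r)
v_top² = 2g(h − 2r) = 2(9.81)(6.02 − 2.300) = 72.99
v_top = 8.543 m/s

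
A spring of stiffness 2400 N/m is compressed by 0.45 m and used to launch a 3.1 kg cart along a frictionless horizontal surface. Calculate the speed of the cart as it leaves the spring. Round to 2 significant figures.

Conservation of energy: ½kx² = ½mv²
v = x√(k/m) = 0.45 × √(2400/3.1) = 12.52 m/s

v = 13 m/s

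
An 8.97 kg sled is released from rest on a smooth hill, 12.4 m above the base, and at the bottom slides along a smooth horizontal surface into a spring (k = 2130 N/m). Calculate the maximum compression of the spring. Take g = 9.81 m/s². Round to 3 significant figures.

Energy conservation (no friction) from release to max compression: mgh = ½kx²
x = √(2mgh/k) = √(2 × 8.97 × 9.81 × 12.4 / 2130) = 1.012 m

x = 1.01 m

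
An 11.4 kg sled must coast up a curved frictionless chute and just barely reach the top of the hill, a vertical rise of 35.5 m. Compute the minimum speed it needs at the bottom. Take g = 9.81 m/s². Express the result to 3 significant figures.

v = 26.4 m/s

At the top it is momentarily at rest, so all KE converts to PE: ½mv² = mgh
v = √(2gh) = √(2 × 9.81 × 35.5) = 26.39 m/s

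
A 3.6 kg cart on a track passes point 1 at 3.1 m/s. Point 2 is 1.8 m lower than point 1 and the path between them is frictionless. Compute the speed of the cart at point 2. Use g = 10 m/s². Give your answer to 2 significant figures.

Equating total energy at the two states: ½mv₀² + mgh = ½mv²
The mass cancels from both sides.
v² = v₀² + 2gh = (3.1)² + 2(10)(1.8) = 45.610
v = √45.610 = 6.754 m/s

v = 6.8 m/s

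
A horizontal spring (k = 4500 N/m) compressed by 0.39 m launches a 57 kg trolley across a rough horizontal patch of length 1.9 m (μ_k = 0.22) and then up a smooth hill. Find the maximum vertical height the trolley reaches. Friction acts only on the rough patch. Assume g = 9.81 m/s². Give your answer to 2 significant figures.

h = 0.19 m

Spring energy: E₀ = ½kx² = ½(4500)(0.39)² = 342.23 J
Friction: W_f = μ_k mg d = (0.22)(57)(9.81)(1.9) = 233.7 J
Energy at base of ramp: E = 342.23 − 233.7 = 108.49 J
At max height all remaining energy is PE: mgh = E ⇒ h = E/(mg) = 108.49/(57 × 9.81) = 0.1940 m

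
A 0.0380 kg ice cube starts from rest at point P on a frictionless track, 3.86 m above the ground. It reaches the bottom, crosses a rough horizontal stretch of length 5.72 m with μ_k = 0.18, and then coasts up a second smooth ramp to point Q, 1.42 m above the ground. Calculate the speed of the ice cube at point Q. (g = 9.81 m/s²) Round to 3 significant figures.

v = 5.26 m/s

Energy at P: mgh₁ = (0.0380)(9.81)(3.86) = 1.4389 J
Friction loss: W_f = μ_k mg d = 0.3838 J
At Q: ½mv² + mgh₂ = mgh₁ − W_f
½mv² = 1.4389 − 0.3838 − 0.52935 = 0.52577 J
v = √(2 × 0.52577/0.0380) = 5.260 m/s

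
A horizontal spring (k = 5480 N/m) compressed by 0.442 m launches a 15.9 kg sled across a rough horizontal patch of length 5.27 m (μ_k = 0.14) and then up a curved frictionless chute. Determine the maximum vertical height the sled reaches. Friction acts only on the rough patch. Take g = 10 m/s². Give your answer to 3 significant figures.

h = 2.63 m

Spring energy: E₀ = ½kx² = ½(5480)(0.442)² = 535.30 J
Friction: W_f = μ_k mg d = (0.14)(15.9)(10)(5.27) = 117.3 J
Energy at base of ramp: E = 535.30 − 117.3 = 417.99 J
At max height all remaining energy is PE: mgh = E ⇒ h = E/(mg) = 417.99/(15.9 × 10) = 2.629 m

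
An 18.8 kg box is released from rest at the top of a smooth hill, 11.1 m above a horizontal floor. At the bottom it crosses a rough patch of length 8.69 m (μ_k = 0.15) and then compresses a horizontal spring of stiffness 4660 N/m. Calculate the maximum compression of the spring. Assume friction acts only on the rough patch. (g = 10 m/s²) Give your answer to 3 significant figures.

x = 0.889 m

Initial energy: E₁ = mgh = (18.8)(10)(11.1) = 2086.8 J
Friction removes W_f = μ_k mg d = (0.15)(18.8)(10)(8.69) = 245.1 J
Energy reaching the spring: E = 2086.8 − 245.1 = 1841.7 J
At max compression ½kx² = E ⇒ x = √(2E/k) = √(2 × 1841.7/4660) = 0.8891 m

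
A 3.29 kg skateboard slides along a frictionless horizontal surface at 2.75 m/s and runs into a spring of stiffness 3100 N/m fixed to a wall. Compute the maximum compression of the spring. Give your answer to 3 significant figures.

At max compression the skateboard is momentarily at rest: ½mv² = ½kx²
x = v√(m/k) = 2.75 × √(3.29/3100) = 0.08959 m

x = 0.0896 m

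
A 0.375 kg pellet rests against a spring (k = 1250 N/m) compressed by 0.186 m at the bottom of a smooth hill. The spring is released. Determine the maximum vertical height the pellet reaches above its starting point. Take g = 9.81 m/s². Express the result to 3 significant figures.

All spring PE becomes gravitational PE at the highest point: ½kx² = mgh
h = kx²/(2mg) = (1250)(0.186)²/(2 × 0.375 × 9.81) = 5.878 m

h = 5.88 m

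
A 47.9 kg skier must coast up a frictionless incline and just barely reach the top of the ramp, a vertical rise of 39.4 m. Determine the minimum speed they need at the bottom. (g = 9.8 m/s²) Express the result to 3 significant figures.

At the top they are momentarily at rest, so all KE converts to PE: ½mv² = mgh
v = √(2gh) = √(2 × 9.8 × 39.4) = 27.79 m/s

v = 27.8 m/s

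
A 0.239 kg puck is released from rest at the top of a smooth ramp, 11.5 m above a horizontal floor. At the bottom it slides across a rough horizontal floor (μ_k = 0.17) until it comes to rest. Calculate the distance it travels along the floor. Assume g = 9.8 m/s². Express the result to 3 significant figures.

d = 67.6 m

Applying the work–energy principle:
At rest all PE has been dissipated by friction: mgh = μ_k m g d
d = h/μ_k = 11.5/0.17 = 67.65 m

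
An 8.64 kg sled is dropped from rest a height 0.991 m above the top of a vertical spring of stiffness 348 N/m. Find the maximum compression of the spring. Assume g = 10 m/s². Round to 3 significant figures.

x = 0.992 m

Let x be the compression. The total drop is H + x, and the sled is instantaneously at rest at max compression, so energy conservation gives:
mg(H + x) = ½kx²
½(348)x² − (8.64)(10)x − (8.64)(10)(0.991) = 0
174.0x² − 86.40x − 85.62 = 0
x = [86.40 + √(7465 + 59593)]/(2 × 174.0) = 0.9924 m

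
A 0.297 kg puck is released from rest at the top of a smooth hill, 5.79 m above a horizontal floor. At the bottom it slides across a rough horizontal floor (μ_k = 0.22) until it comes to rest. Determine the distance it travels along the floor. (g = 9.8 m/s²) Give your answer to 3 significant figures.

Energy at the top = energy at the end + work done against friction:
At rest all PE has been dissipated by friction: mgh = μ_k m g d
d = h/μ_k = 5.79/0.22 = 26.32 m

d = 26.3 m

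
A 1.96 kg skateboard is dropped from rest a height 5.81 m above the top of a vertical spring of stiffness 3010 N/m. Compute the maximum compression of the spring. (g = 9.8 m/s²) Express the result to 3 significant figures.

Let x be the compression. The total drop is H + x, and the skateboard is instantaneously at rest at max compression, so energy conservation gives:
mg(H + x) = ½kx²
½(3010)x² − (1.96)(9.8)x − (1.96)(9.8)(5.81) = 0
1505x² − 19.21x − 111.6 = 0
x = [19.21 + √(368.9 + 671823)]/(2 × 1505) = 0.2788 m

x = 0.279 m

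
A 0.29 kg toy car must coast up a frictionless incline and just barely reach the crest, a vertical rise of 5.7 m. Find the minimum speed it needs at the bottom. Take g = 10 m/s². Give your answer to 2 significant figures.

At the top it is momentarily at rest, so all KE converts to PE: ½mv² = mgh
v = √(2gh) = √(2 × 10 × 5.7) = 10.68 m/s

v = 11 m/s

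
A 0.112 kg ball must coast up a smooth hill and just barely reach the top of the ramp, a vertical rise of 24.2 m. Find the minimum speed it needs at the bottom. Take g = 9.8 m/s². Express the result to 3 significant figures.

At the top it is momentarily at rest, so all KE converts to PE: ½mv² = mgh
v = √(2gh) = √(2 × 9.8 × 24.2) = 21.78 m/s

v = 21.8 m/s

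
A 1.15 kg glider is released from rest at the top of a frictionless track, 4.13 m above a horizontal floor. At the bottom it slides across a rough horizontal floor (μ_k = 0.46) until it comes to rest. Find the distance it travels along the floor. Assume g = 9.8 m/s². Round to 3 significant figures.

d = 8.98 m

Energy bookkeeping (friction removes W_f = μ_k N d):
At rest all PE has been dissipated by friction: mgh = μ_k m g d
d = h/μ_k = 4.13/0.46 = 8.978 m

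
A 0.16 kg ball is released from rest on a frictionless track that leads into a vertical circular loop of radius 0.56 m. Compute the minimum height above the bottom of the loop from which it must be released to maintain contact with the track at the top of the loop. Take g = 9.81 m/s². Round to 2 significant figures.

At the top, for minimum speed gravity alone supplies the centripetal force: mg = mv_top²/r ⇒ v_top² = gr = 5.494 m²/s²
Energy conservation from release height h to the top (height 2r): mgh = ½mv_top² + mg(2r)
h = v_top²/(2g) + 2r = r/2 + 2r = 5r/2 = 1.400 m

h = 1.4 m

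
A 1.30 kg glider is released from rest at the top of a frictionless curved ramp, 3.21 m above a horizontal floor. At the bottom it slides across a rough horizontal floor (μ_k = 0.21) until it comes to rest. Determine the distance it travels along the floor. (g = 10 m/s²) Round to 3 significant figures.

d = 15.3 m

Applying the work–energy principle:
At rest all PE has been dissipated by friction: mgh = μ_k m g d
d = h/μ_k = 3.21/0.21 = 15.29 m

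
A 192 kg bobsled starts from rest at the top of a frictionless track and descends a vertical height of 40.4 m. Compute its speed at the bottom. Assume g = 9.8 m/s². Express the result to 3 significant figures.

Mechanical energy is conserved (no friction): mgh = ½mv²
v = √(2gh) = √(2 × 9.8 × 40.4) = √791.84 = 28.14 m/s

v = 28.1 m/s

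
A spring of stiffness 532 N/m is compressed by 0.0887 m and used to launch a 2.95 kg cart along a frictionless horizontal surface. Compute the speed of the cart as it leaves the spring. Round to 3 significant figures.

The cart leaves the spring when the spring is at natural length, so ½kx² = ½mv²
v = x√(k/m) = 0.0887 × √(532/2.95) = 1.191 m/s

v = 1.19 m/s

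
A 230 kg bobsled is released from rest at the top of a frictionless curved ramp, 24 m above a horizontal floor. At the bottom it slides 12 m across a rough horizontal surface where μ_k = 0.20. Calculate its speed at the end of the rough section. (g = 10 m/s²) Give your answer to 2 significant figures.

v = 21 m/s

Applying the work–energy principle:
mgh = ½mv² + μ_k m g d
W_f = μ_k mg d = (0.20)(230)(10)(12) = 5520 J
½mv² = mgh − W_f = 55200 − 5520 = 49680 J
v = √(2 × 49680/230) = 20.78 m/s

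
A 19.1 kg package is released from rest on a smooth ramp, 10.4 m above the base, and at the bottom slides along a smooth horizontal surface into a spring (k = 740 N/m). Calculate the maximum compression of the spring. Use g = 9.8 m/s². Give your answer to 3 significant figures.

x = 2.29 m

At max compression the package is momentarily at rest: mgh = ½kx²
x = √(2mgh/k) = √(2 × 19.1 × 9.8 × 10.4 / 740) = 2.294 m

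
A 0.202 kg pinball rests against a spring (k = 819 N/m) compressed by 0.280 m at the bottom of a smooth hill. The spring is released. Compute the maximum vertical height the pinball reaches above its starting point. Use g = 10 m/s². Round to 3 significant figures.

h = 15.9 m

At maximum height the pinball is at rest, so ½kx² = mgh
h = kx²/(2mg) = (819)(0.280)²/(2 × 0.202 × 10) = 15.89 m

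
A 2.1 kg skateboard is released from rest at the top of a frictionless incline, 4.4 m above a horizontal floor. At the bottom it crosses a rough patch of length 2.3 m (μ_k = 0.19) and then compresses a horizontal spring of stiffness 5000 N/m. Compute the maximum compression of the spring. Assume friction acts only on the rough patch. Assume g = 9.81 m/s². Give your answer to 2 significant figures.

x = 0.18 m

Initial energy: E₁ = mgh = (2.1)(9.81)(4.4) = 90.644 J
Friction removes W_f = μ_k mg d = (0.19)(2.1)(9.81)(2.3) = 9.003 J
Energy reaching the spring: E = 90.644 − 9.003 = 81.642 J
At max compression ½kx² = E ⇒ x = √(2E/k) = √(2 × 81.642/5000) = 0.1807 m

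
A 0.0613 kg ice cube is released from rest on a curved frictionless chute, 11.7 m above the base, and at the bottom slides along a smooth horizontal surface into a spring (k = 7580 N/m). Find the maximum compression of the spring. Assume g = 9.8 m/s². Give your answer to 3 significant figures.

x = 0.0431 m

Energy conservation (no friction) from release to max compression: mgh = ½kx²
x = √(2mgh/k) = √(2 × 0.0613 × 9.8 × 11.7 / 7580) = 0.04306 m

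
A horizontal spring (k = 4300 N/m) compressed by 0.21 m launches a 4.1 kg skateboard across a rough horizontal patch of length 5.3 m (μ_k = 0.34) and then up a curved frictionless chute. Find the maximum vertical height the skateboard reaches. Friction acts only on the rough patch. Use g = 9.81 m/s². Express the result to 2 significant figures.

h = 0.56 m

Spring energy: E₀ = ½kx² = ½(4300)(0.21)² = 94.815 J
Friction: W_f = μ_k mg d = (0.34)(4.1)(9.81)(5.3) = 72.48 J
Energy at base of ramp: E = 94.815 − 72.48 = 22.337 J
At max height all remaining energy is PE: mgh = E ⇒ h = E/(mg) = 22.337/(4.1 × 9.81) = 0.5554 m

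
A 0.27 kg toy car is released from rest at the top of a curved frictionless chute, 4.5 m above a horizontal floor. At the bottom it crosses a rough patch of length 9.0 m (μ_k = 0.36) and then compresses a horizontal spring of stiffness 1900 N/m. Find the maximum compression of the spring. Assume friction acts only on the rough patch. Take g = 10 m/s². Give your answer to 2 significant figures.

x = 0.060 m

Initial energy: E₁ = mgh = (0.27)(10)(4.5) = 12.150 J
Friction removes W_f = μ_k mg d = (0.36)(0.27)(10)(9.0) = 8.748 J
Energy reaching the spring: E = 12.150 − 8.748 = 3.4020 J
At max compression ½kx² = E ⇒ x = √(2E/k) = √(2 × 3.4020/1900) = 0.05984 m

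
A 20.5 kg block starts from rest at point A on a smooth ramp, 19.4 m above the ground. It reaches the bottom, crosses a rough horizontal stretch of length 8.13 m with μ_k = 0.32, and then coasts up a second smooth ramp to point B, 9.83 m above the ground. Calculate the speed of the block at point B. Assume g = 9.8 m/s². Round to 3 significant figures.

v = 11.7 m/s

Energy at A: mgh₁ = (20.5)(9.8)(19.4) = 3897.5 J
Friction loss: W_f = μ_k mg d = 522.7 J
At B: ½mv² + mgh₂ = mgh₁ − W_f
½mv² = 3897.5 − 522.7 − 1974.8 = 1400.0 J
v = √(2 × 1400.0/20.5) = 11.69 m/s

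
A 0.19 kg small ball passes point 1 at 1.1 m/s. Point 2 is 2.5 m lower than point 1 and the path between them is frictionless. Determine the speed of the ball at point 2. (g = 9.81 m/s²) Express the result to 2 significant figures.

v = 7.1 m/s

By conservation of mechanical energy, ½mv₀² + mgh = ½mv²
v² = v₀² + 2gh = (1.1)² + 2(9.81)(2.5) = 50.260
v = √50.260 = 7.089 m/s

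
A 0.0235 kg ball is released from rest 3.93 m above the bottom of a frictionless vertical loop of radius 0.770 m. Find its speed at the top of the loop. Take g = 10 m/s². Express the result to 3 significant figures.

Energy conservation: mgh = ½mv_top² + mg(2r)
v_top² = 2g(h − 2r) = 2(10)(3.93 − 1.540) = 47.80
v_top = 6.914 m/s

v = 6.91 m/s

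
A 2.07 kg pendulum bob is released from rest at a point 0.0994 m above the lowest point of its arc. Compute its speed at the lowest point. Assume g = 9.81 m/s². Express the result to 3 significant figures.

v = 1.40 m/s

Mechanical energy is conserved (no friction): mgh = ½mv²
The mass cancels from both sides.
v = √(2gh) = √(2 × 9.81 × 0.0994) = √1.9502 = 1.397 m/s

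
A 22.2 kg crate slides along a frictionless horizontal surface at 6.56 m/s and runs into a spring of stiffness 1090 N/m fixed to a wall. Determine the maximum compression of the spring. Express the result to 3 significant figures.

At max compression the crate is momentarily at rest: ½mv² = ½kx²
x = v√(m/k) = 6.56 × √(22.2/1090) = 0.9362 m

x = 0.936 m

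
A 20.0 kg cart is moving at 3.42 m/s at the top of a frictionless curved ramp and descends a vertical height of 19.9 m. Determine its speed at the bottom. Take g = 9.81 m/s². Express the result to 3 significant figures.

v = 20.1 m/s

Equating total energy at the two states: ½mv₀² + mgh = ½mv²
v² = v₀² + 2gh = (3.42)² + 2(9.81)(19.9) = 402.13
v = √402.13 = 20.05 m/s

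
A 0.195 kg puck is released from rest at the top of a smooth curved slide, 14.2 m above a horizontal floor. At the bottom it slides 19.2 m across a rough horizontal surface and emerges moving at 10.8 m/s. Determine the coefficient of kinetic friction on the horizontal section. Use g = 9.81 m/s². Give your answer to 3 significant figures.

μ_k = 0.430

Energy at the top = energy at the end + work done against friction:
mgh = ½mv² + μ_k m g d
mgh = 27.164 J; ½mv² = 11.372 J
W_f = 27.164 − 11.372 = 15.79 J
μ_k = W_f/(mg·d) = 15.79/(1.913 × 19.2) = 0.4300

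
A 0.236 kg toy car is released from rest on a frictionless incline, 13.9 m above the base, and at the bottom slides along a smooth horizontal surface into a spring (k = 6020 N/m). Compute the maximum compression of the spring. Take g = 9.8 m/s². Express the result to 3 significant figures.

Gravitational PE at the top equals spring PE at max compression: mgh = ½kx²
x = √(2mgh/k) = √(2 × 0.236 × 9.8 × 13.9 / 6020) = 0.1033 m

x = 0.103 m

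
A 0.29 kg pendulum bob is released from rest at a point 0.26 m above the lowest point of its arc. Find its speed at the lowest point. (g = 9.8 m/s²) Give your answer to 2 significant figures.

Energy conservation between the two points: mgh = ½mv²
v = √(2gh) = √(2 × 9.8 × 0.26) = √5.0960 = 2.257 m/s

v = 2.3 m/s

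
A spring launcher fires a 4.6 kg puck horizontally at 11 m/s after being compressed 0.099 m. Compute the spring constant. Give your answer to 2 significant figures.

Spring PE at full compression equals KE at release: ½kx² = ½mv²
k = mv²/x² = (4.6)(11)²/(0.099)² = 56790 N/m

k = 57000 N/m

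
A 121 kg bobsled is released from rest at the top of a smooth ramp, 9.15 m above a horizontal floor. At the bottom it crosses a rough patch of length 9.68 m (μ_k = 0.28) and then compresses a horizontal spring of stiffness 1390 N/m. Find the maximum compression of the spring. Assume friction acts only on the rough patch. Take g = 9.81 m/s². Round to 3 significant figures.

x = 3.32 m

Initial energy: E₁ = mgh = (121)(9.81)(9.15) = 10861 J
Friction removes W_f = μ_k mg d = (0.28)(121)(9.81)(9.68) = 3217 J
Energy reaching the spring: E = 10861 − 3217 = 7643.9 J
At max compression ½kx² = E ⇒ x = √(2E/k) = √(2 × 7643.9/1390) = 3.316 m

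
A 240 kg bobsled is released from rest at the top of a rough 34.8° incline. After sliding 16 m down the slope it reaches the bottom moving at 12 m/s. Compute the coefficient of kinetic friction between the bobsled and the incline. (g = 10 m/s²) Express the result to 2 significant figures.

μ_k = 0.15

Energy balance down the incline: mg L sinθ − ½mv² = μ_k (mg cosθ) L
mgL sinθ = 21915 J; ½mv² = 17280 J
W_f = 21915 − 17280 = 4635 J
μ_k = W_f/(mg cosθ · L) = 4635/(1971 × 16) = 0.1470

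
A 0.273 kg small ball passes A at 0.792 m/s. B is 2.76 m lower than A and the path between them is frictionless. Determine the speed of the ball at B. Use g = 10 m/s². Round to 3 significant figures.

v = 7.47 m/s

Energy conservation between the two points: ½mv₀² + mgh = ½mv²
The mass cancels from both sides.
v² = v₀² + 2gh = (0.792)² + 2(10)(2.76) = 55.827
v = √55.827 = 7.472 m/s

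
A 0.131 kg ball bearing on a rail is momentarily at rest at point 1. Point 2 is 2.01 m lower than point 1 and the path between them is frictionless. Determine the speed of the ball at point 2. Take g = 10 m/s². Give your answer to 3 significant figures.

v = 6.34 m/s

By conservation of mechanical energy, mgh = ½mv²
v = √(2gh) = √(2 × 10 × 2.01) = √40.200 = 6.340 m/s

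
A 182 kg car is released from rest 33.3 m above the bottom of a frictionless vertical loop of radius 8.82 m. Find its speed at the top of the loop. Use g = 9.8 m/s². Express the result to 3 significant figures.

v = 17.5 m/s

Energy conservation: mgh = ½mv_top² + mg(2r)
v_top² = 2g(h − 2r) = 2(9.8)(33.3 − 17.64) = 306.9
v_top = 17.52 m/s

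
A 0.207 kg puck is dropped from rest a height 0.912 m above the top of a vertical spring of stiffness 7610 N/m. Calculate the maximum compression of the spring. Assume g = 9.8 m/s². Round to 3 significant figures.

Let x be the compression. The total drop is H + x, and the puck is instantaneously at rest at max compression, so energy conservation gives:
mg(H + x) = ½kx²
½(7610)x² − (0.207)(9.8)x − (0.207)(9.8)(0.912) = 0
3805x² − 2.029x − 1.850 = 0
x = [2.029 + √(4.115 + 28158)]/(2 × 3805) = 0.02232 m

x = 0.0223 m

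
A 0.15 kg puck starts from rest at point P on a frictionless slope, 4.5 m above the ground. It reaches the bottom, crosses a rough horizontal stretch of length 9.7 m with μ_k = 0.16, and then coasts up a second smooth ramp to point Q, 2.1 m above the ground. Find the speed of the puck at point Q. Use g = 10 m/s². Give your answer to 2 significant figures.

Energy at P: mgh₁ = (0.15)(10)(4.5) = 6.7500 J
Friction loss: W_f = μ_k mg d = 2.328 J
At Q: ½mv² + mgh₂ = mgh₁ − W_f
½mv² = 6.7500 − 2.328 − 3.1500 = 1.2720 J
v = √(2 × 1.2720/0.15) = 4.118 m/s

v = 4.1 m/s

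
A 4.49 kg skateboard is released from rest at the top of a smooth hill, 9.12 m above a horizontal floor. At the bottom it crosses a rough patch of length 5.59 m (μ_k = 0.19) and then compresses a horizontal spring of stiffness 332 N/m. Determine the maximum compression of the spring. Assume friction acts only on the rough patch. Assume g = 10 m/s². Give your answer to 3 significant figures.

Initial energy: E₁ = mgh = (4.49)(10)(9.12) = 409.49 J
Friction removes W_f = μ_k mg d = (0.19)(4.49)(10)(5.59) = 47.69 J
Energy reaching the spring: E = 409.49 − 47.69 = 361.80 J
At max compression ½kx² = E ⇒ x = √(2E/k) = √(2 × 361.80/332) = 1.476 m

x = 1.48 m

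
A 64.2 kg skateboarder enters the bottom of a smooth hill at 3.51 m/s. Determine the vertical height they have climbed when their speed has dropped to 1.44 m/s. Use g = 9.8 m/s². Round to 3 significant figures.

Conservation of energy: ½mv₁² = ½mv₂² + mgh
h = (v₁² − v₂²)/(2g) = (3.51² − 1.44²)/(2 × 9.8) = 0.5228 m

h = 0.523 m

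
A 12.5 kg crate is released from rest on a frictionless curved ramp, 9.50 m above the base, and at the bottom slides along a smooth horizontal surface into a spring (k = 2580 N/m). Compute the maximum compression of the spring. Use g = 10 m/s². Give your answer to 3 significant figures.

Gravitational PE at the top equals spring PE at max compression: mgh = ½kx²
x = √(2mgh/k) = √(2 × 12.5 × 10 × 9.50 / 2580) = 0.9594 m

x = 0.959 m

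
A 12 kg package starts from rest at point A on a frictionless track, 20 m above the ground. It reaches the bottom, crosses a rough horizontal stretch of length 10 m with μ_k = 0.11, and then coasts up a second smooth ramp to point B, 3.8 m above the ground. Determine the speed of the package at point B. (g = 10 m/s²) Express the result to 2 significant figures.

v = 17 m/s

Energy at A: mgh₁ = (12)(10)(20) = 2400.0 J
Friction loss: W_f = μ_k mg d = 132.0 J
At B: ½mv² + mgh₂ = mgh₁ − W_f
½mv² = 2400.0 − 132.0 − 456.00 = 1812.0 J
v = √(2 × 1812.0/12) = 17.38 m/s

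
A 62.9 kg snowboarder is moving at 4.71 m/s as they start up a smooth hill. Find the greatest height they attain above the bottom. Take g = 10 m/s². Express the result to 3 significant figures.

h = 1.11 m

Setting KE at the bottom equal to PE gained: ½mv² = mgh
h = v²/(2g) = 4.71²/(2 × 10) = 1.109 m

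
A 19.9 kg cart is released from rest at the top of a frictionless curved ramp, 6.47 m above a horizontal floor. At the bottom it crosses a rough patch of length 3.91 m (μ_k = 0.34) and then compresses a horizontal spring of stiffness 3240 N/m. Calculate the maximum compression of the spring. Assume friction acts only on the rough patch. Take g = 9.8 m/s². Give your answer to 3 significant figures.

x = 0.787 m

Initial energy: E₁ = mgh = (19.9)(9.8)(6.47) = 1261.8 J
Friction removes W_f = μ_k mg d = (0.34)(19.9)(9.8)(3.91) = 259.3 J
Energy reaching the spring: E = 1261.8 − 259.3 = 1002.5 J
At max compression ½kx² = E ⇒ x = √(2E/k) = √(2 × 1002.5/3240) = 0.7867 m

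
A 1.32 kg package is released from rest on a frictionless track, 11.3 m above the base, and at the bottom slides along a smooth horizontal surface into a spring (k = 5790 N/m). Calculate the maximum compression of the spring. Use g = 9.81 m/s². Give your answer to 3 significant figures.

At max compression the package is momentarily at rest: mgh = ½kx²
x = √(2mgh/k) = √(2 × 1.32 × 9.81 × 11.3 / 5790) = 0.2248 m

x = 0.225 m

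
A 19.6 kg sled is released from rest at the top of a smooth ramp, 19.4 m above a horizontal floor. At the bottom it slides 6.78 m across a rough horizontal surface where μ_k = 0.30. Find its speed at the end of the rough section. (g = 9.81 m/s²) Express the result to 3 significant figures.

Applying the work–energy principle:
mgh = ½mv² + μ_k m g d
W_f = μ_k mg d = (0.30)(19.6)(9.81)(6.78) = 391.1 J
½mv² = mgh − W_f = 3730.2 − 391.1 = 3339.1 J
v = √(2 × 3339.1/19.6) = 18.46 m/s

v = 18.5 m/s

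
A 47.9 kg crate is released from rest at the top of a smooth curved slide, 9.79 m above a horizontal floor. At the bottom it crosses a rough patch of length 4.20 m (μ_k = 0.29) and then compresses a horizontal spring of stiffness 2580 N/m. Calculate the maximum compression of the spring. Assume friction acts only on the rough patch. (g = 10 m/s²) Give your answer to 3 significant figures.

Initial energy: E₁ = mgh = (47.9)(10)(9.79) = 4689.4 J
Friction removes W_f = μ_k mg d = (0.29)(47.9)(10)(4.20) = 583.4 J
Energy reaching the spring: E = 4689.4 − 583.4 = 4106.0 J
At max compression ½kx² = E ⇒ x = √(2E/k) = √(2 × 4106.0/2580) = 1.784 m

x = 1.78 m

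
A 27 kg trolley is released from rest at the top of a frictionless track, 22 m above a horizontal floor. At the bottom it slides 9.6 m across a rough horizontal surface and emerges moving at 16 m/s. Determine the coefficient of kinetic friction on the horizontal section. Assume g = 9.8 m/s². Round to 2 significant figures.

μ_k = 0.93

Applying the work–energy principle:
mgh = ½mv² + μ_k m g d
mgh = 5821.2 J; ½mv² = 3456.0 J
W_f = 5821.2 − 3456.0 = 2365 J
μ_k = W_f/(mg·d) = 2365/(264.6 × 9.6) = 0.9311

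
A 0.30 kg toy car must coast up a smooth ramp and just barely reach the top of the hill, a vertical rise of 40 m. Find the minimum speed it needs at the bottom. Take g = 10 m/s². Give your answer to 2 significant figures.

v = 28 m/s

At the top it is momentarily at rest, so all KE converts to PE: ½mv² = mgh
v = √(2gh) = √(2 × 10 × 40) = 28.28 m/s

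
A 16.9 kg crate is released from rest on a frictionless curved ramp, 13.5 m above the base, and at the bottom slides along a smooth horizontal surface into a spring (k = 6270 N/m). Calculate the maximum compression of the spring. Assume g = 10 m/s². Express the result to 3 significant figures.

x = 0.853 m

At max compression the crate is momentarily at rest: mgh = ½kx²
x = √(2mgh/k) = √(2 × 16.9 × 10 × 13.5 / 6270) = 0.8531 m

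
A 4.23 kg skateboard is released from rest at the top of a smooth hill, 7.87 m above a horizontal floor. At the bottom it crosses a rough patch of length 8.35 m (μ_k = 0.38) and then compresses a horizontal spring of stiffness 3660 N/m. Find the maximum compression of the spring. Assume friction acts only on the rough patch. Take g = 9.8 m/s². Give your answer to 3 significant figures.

Initial energy: E₁ = mgh = (4.23)(9.8)(7.87) = 326.24 J
Friction removes W_f = μ_k mg d = (0.38)(4.23)(9.8)(8.35) = 131.5 J
Energy reaching the spring: E = 326.24 − 131.5 = 194.71 J
At max compression ½kx² = E ⇒ x = √(2E/k) = √(2 × 194.71/3660) = 0.3262 m

x = 0.326 m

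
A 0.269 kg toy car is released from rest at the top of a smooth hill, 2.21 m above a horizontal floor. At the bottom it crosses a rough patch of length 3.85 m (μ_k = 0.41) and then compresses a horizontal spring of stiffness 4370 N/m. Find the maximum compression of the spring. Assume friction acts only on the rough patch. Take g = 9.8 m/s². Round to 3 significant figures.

x = 0.0276 m

Initial energy: E₁ = mgh = (0.269)(9.8)(2.21) = 5.8260 J
Friction removes W_f = μ_k mg d = (0.41)(0.269)(9.8)(3.85) = 4.161 J
Energy reaching the spring: E = 5.8260 − 4.161 = 1.6648 J
At max compression ½kx² = E ⇒ x = √(2E/k) = √(2 × 1.6648/4370) = 0.02760 m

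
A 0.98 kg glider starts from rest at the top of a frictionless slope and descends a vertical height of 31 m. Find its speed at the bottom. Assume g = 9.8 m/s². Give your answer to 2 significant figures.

By conservation of mechanical energy, mgh = ½mv²
v = √(2gh) = √(2 × 9.8 × 31) = √607.60 = 24.65 m/s

v = 25 m/s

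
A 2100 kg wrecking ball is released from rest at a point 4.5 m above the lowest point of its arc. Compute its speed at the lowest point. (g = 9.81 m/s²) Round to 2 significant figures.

v = 9.4 m/s

Equating total energy at the two states: mgh = ½mv²
v = √(2gh) = √(2 × 9.81 × 4.5) = √88.290 = 9.396 m/s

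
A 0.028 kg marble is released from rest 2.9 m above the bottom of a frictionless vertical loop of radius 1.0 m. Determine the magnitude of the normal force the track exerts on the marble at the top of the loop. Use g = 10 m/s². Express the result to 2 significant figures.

Energy from release to top (height 2r): mgh = ½mv_top² + mg(2r)
v_top² = 2g(h − 2r) = 2(10)(2.9 − 2.000) = 18.000 m²/s²
At the top, both N and weight point toward the centre: N + mg = mv_top²/r
N = m(v_top²/r − g) = 0.028(18.000/1.0 − 10) = 0.2240 N

N = 0.22 N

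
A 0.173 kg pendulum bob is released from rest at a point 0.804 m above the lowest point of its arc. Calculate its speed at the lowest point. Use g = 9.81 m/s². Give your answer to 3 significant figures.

By conservation of mechanical energy, mgh = ½mv²
v = √(2gh) = √(2 × 9.81 × 0.804) = √15.774 = 3.972 m/s

v = 3.97 m/s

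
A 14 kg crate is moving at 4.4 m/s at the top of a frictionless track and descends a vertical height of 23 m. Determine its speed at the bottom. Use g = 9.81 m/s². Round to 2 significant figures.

Equating total energy at the two states: ½mv₀² + mgh = ½mv²
v² = v₀² + 2gh = (4.4)² + 2(9.81)(23) = 470.62
v = √470.62 = 21.69 m/s

v = 22 m/s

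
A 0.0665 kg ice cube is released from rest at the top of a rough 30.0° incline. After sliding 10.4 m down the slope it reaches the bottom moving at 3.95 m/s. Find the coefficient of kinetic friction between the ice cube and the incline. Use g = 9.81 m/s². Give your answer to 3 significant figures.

μ_k = 0.489

mgh = ½mv² + μ_k (mg cosθ) L, with h = L sinθ
mgL sinθ = 3.3923 J; ½mv² = 0.51878 J
W_f = 3.3923 − 0.51878 = 2.874 J
μ_k = W_f/(mg cosθ · L) = 2.874/(0.5650 × 10.4) = 0.4891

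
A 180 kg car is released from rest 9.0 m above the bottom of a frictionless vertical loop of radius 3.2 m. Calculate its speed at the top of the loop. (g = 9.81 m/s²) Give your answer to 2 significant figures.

Energy conservation: mgh = ½mv_top² + mg(2r)
v_top² = 2g(h − 2r) = 2(9.81)(9.0 − 6.400) = 51.01
v_top = 7.142 m/s

v = 7.1 m/s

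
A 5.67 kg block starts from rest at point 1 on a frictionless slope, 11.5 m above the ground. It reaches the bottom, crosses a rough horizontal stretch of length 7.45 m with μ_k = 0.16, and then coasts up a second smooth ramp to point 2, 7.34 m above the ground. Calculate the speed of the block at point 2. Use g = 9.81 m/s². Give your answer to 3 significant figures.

v = 7.63 m/s

Energy at 1: mgh₁ = (5.67)(9.81)(11.5) = 639.66 J
Friction loss: W_f = μ_k mg d = 66.30 J
At 2: ½mv² + mgh₂ = mgh₁ − W_f
½mv² = 639.66 − 66.30 − 408.27 = 165.09 J
v = √(2 × 165.09/5.67) = 7.631 m/s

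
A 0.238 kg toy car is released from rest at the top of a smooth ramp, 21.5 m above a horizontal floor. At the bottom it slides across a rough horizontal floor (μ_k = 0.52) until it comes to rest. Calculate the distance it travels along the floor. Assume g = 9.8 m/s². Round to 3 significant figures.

d = 41.3 m

Energy bookkeeping (friction removes W_f = μ_k N d):
At rest all PE has been dissipated by friction: mgh = μ_k m g d
d = h/μ_k = 21.5/0.52 = 41.35 m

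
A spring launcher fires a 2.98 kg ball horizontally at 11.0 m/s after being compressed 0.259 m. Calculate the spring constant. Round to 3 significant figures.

Energy stored in the spring equals the launch KE: ½kx² = ½mv²
k = mv²/x² = (2.98)(11.0)²/(0.259)² = 5375 N/m

k = 5380 N/m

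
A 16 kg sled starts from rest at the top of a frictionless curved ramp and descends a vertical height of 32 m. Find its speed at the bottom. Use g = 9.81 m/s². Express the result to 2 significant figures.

Mechanical energy is conserved (no friction): mgh = ½mv²
v = √(2gh) = √(2 × 9.81 × 32) = √627.84 = 25.06 m/s

v = 25 m/s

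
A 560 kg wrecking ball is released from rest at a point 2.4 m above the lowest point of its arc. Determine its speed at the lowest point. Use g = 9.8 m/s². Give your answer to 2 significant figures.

v = 6.9 m/s

Energy conservation between the two points: mgh = ½mv²
v = √(2gh) = √(2 × 9.8 × 2.4) = √47.040 = 6.859 m/s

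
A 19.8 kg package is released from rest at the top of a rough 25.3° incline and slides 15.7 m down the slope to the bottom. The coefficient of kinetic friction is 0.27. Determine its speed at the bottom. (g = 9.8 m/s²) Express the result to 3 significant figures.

Work–energy: mg(L sinθ) − μ_k(mg cosθ)L = ½mv²
mgh = mgL sinθ = (19.8)(9.8)(15.7)sin25.3° = 1301.9 J
W_f = μ_k mg cosθ · L = (0.27)(19.8)(9.8)cos25.3°·15.7 = 743.6 J
½mv² = 1301.9 − 743.6 = 558.27 J
v = √(2 × 558.27/19.8) = 7.509 m/s

v = 7.51 m/s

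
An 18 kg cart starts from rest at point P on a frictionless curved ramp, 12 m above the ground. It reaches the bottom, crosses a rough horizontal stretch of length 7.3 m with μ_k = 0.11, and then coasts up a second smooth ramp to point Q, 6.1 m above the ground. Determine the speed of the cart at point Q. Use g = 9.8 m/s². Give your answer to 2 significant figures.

v = 10 m/s

Energy at P: mgh₁ = (18)(9.8)(12) = 2116.8 J
Friction loss: W_f = μ_k mg d = 141.6 J
At Q: ½mv² + mgh₂ = mgh₁ − W_f
½mv² = 2116.8 − 141.6 − 1076.0 = 899.11 J
v = √(2 × 899.11/18) = 9.995 m/s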